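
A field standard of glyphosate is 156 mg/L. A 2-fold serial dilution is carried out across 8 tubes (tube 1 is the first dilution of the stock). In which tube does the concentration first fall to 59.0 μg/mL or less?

Tube n has concentration 156 mg/L / 2ⁿ.
Need 2ⁿ ≥ 156 mg/L / 59.0 μg/mL = 2.64, so n ≥ 1.40.
First such tube: n = 2.

tube 2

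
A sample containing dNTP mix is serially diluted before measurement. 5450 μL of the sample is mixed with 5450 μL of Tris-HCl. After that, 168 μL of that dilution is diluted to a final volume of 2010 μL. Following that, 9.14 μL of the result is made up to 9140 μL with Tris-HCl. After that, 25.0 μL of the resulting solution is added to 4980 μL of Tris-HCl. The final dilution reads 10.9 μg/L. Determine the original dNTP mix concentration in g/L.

Overall dilution factor = 2 × 11.96 × 1000 × 200.2 = 4.79 × 10⁶.
Original = 10.9 μg/L × 4.79 × 10⁶ = 5.22 × 10⁷ μg/L = 52.2 g/L.

52.2 g/L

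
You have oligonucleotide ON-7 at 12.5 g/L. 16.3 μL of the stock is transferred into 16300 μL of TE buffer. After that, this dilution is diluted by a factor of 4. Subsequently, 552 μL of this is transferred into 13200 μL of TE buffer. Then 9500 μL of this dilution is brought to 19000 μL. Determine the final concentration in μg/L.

Overall dilution factor = 1001 × 4 × 24.91 × 2 = 2.00 × 10⁵.
12.5 g/L / 2.00 × 10⁵ = 6.27 × 10⁻⁵ g/L = 62.7 μg/L.

62.7 μg/L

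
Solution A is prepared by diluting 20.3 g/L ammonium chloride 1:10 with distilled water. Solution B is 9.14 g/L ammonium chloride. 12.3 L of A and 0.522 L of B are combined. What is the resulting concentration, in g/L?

2.32 g/L

C_A = 20.3 g/L / 10 = 2.03 g/L.
C_mix = (C_A·V_A + C_B·V_B)/(V_A + V_B) = (2.03×12.3 + 9.14×0.522) / 12.82 = 2.32 g/L.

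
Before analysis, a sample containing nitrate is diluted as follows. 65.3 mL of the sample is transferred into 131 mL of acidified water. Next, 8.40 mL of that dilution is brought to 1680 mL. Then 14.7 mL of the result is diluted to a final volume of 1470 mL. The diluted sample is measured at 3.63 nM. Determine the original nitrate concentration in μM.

218 μM

Overall dilution factor = 3.006 × 200 × 100 = 6.01 × 10⁴.
Original = 3.63 nM × 6.01 × 10⁴ = 2.18 × 10⁵ nM = 218 μM.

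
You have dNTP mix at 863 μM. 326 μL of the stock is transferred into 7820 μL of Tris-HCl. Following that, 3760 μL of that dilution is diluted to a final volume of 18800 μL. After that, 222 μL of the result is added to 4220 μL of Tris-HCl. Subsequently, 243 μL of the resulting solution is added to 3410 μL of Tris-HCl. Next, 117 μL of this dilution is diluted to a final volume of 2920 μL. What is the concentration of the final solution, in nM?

Overall dilution factor = 24.99 × 5 × 20.01 × 15.03 × 24.96 = 9.38 × 10⁵.
863 μM / 9.38 × 10⁵ = 9.20 × 10⁻⁴ μM = 0.920 nM.

0.920 nM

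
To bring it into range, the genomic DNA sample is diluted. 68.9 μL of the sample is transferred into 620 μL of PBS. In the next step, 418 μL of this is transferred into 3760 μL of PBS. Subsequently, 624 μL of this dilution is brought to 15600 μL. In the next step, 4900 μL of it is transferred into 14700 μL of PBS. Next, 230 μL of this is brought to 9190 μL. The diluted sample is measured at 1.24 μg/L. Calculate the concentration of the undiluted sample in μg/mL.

Overall dilution factor = 9.999 × 9.995 × 25 × 4 × 39.96 = 3.99 × 10⁵.
Original = 1.24 μg/L × 3.99 × 10⁵ = 4.95 × 10⁵ μg/L = 495 μg/mL.

495 μg/mL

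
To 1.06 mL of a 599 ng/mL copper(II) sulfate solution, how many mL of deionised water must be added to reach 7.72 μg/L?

7.72 μg/L = 7.72 ng/mL.
V₂ = C₁V₁/C₂ = 599 × 1.06 / 7.72 = 82.2 mL.
Diluent to add = V₂ − V₁ = 82.2 − 1.06 = 81.2 mL.

81.2 mL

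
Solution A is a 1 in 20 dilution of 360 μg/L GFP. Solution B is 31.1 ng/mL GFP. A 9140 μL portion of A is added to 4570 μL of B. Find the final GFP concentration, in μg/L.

22.4 μg/L

C_A = 360 μg/L / 20 = 18.0 μg/L.
C_B = 31.1 ng/mL = 31.1 μg/L.
C_mix = (C_A·V_A + C_B·V_B)/(V_A + V_B) = (18.0×9140 + 31.1×4570) / 13710 = 22.4 μg/L.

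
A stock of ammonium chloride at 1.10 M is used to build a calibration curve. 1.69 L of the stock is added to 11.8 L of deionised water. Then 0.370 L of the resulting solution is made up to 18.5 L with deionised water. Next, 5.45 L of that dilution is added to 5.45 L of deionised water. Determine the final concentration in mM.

1.38 mM

Overall dilution factor = 7.982 × 50 × 2 = 798.
1.10 M / 798 = 1.38 × 10⁻³ M = 1.38 mM.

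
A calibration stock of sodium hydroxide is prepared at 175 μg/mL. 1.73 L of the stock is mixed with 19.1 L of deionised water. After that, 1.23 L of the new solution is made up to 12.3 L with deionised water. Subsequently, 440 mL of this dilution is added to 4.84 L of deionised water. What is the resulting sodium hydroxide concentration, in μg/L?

Overall dilution factor = 12.04 × 10 × 12 = 1445.
175 μg/mL / 1445 = 0.121 μg/mL = 121 μg/L.

121 μg/L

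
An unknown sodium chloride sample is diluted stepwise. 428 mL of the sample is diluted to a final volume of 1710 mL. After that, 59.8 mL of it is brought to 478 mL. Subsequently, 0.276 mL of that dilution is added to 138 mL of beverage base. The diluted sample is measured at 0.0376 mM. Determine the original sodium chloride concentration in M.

Overall dilution factor = 3.995 × 7.993 × 501 = 1.60 × 10⁴.
Original = 0.0376 mM × 1.60 × 10⁴ = 602 mM = 0.602 M.

0.602 M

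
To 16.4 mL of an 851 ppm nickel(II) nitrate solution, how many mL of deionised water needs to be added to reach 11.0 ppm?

1250 mL

V₂ = C₁V₁/C₂ = 851 × 16.4 / 11.0 = 1269 mL.
Diluent to add = V₂ − V₁ = 1269 − 16.4 = 1250 mL.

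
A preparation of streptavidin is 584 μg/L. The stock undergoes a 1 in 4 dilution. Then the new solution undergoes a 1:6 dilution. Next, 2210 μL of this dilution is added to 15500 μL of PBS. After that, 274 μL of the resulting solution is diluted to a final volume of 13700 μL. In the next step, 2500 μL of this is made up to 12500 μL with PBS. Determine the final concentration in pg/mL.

12.1 pg/mL

Overall dilution factor = 4 × 6 × 8.014 × 50 × 5 = 4.81 × 10⁴.
584 μg/L / 4.81 × 10⁴ = 0.0121 μg/L = 12.1 pg/mL.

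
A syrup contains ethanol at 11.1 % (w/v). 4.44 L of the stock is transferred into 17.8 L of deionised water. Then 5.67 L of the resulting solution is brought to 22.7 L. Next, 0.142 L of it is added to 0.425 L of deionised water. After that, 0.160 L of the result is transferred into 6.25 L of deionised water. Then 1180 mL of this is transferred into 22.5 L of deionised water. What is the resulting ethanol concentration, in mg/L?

Overall dilution factor = 5.009 × 4.004 × 3.993 × 40.06 × 20.07 = 6.44 × 10⁴.
11.1 % (w/v) / 6.44 × 10⁴ = 1.72 × 10⁻⁴ % (w/v) = 1.72 mg/L.

1.72 mg/L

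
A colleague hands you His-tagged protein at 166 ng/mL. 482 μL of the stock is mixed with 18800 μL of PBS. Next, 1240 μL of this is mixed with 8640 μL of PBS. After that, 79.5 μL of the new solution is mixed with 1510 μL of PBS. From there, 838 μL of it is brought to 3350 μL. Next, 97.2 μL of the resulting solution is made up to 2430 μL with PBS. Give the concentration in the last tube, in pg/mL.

Overall dilution factor = 40.00 × 7.968 × 19.99 × 3.998 × 25 = 6.37 × 10⁵.
166 ng/mL / 6.37 × 10⁵ = 2.61 × 10⁻⁴ ng/mL = 0.261 pg/mL.

0.261 pg/mL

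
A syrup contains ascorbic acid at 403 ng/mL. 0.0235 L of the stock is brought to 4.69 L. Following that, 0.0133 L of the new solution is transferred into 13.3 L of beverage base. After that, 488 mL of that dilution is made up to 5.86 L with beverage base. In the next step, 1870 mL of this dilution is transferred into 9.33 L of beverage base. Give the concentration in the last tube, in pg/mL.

Overall dilution factor = 199.6 × 1001 × 12.01 × 5.989 = 1.44 × 10⁷.
403 ng/mL / 1.44 × 10⁷ = 2.80 × 10⁻⁵ ng/mL = 0.0280 pg/mL.

0.0280 pg/mL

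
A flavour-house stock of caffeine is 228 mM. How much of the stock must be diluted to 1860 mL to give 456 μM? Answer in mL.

456 μM = 0.456 mM.
V₁ = C₂V₂/C₁ = 0.456 × 1860 / 228 = 3.72 mL.

3.72 mL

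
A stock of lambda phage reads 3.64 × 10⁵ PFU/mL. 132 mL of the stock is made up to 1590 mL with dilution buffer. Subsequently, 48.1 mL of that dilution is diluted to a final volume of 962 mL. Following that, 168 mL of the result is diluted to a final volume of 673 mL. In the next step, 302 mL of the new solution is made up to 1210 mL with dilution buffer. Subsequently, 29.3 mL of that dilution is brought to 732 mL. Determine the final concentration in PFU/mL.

Overall dilution factor = 12.05 × 20 × 4.006 × 4.007 × 24.98 = 9.66 × 10⁴.
3.64 × 10⁵ PFU/mL / 9.66 × 10⁴ = 3.77 PFU/mL.

3.77 PFU/mL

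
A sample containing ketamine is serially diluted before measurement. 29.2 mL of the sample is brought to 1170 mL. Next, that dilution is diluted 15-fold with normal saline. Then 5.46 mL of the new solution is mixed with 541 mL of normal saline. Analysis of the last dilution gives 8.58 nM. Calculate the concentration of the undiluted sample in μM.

516 μM

Overall dilution factor = 40.07 × 15 × 100.1 = 6.02 × 10⁴.
Original = 8.58 nM × 6.02 × 10⁴ = 5.16 × 10⁵ nM = 516 μM.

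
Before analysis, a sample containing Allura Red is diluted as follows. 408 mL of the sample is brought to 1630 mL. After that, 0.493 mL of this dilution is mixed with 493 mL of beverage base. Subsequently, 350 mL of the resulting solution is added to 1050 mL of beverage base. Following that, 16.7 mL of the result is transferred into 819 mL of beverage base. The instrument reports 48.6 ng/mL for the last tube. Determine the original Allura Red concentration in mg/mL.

38.9 mg/mL

Overall dilution factor = 3.995 × 1001 × 4 × 50.04 = 8.00 × 10⁵.
Original = 48.6 ng/mL × 8.00 × 10⁵ = 3.89 × 10⁷ ng/mL = 38.9 mg/mL.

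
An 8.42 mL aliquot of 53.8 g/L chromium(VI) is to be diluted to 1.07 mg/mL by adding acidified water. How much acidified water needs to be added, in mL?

415 mL

1.07 mg/mL = 1.07 g/L.
V₂ = C₁V₁/C₂ = 53.8 × 8.42 / 1.07 = 423 mL.
Diluent to add = V₂ − V₁ = 423 − 8.42 = 415 mL.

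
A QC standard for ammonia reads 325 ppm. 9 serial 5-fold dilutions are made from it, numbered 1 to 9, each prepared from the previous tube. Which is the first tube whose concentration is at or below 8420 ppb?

Tube n has concentration 325 ppm / 5ⁿ.
Need 5ⁿ ≥ 325 ppm / 8420 ppb = 38.6, so n ≥ 2.27.
First such tube: n = 3.

tube 3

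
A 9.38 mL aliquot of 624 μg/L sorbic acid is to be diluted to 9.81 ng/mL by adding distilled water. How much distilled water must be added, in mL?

9.81 ng/mL = 9.81 μg/L.
V₂ = C₁V₁/C₂ = 624 × 9.38 / 9.81 = 597 mL.
Diluent to add = V₂ − V₁ = 597 − 9.38 = 587 mL.

587 mL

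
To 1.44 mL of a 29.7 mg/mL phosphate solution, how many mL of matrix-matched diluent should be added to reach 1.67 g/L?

24.2 mL

1.67 g/L = 1.67 mg/mL.
V₂ = C₁V₁/C₂ = 29.7 × 1.44 / 1.67 = 25.6 mL.
Diluent to add = V₂ − V₁ = 25.6 − 1.44 = 24.2 mL.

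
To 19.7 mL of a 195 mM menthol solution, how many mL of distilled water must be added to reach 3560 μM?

3560 μM = 3.56 mM.
V₂ = C₁V₁/C₂ = 195 × 19.7 / 3.56 = 1079 mL.
Diluent to add = V₂ − V₁ = 1079 − 19.7 = 1060 mL.

1060 mL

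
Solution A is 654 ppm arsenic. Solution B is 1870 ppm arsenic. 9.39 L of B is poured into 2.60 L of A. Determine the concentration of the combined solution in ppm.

1610 ppm

C_mix = (C_A·V_A + C_B·V_B)/(V_A + V_B) = (654×2.60 + 1870×9.39) / 11.99 = 1606 ppm.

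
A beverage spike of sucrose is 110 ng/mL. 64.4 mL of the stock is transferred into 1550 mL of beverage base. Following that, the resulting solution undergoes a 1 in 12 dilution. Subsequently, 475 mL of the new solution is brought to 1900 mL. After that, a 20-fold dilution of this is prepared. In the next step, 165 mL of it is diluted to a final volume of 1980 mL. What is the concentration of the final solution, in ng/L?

Overall dilution factor = 25.07 × 12 × 4 × 20 × 12 = 2.89 × 10⁵.
110 ng/mL / 2.89 × 10⁵ = 3.81 × 10⁻⁴ ng/mL = 0.381 ng/L.

0.381 ng/L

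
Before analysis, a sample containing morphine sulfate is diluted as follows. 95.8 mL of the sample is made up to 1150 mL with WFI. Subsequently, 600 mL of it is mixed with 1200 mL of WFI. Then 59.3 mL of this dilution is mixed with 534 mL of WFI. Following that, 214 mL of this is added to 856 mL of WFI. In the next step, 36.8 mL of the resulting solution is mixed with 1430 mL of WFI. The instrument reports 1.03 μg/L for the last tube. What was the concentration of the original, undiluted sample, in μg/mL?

74.0 μg/mL

Overall dilution factor = 12.00 × 3 × 10.01 × 5 × 39.86 = 7.18 × 10⁴.
Original = 1.03 μg/L × 7.18 × 10⁴ = 7.40 × 10⁴ μg/L = 74.0 μg/mL.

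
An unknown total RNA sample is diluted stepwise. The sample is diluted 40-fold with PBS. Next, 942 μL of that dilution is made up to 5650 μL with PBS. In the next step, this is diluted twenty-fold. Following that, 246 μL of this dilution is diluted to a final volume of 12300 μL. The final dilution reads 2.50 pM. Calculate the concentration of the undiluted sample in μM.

0.600 μM

Overall dilution factor = 40 × 5.998 × 20 × 50 = 2.40 × 10⁵.
Original = 2.50 pM × 2.40 × 10⁵ = 6.00 × 10⁵ pM = 0.600 μM.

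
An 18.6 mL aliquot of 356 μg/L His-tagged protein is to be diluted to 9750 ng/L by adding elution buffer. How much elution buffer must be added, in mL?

661 mL

9750 ng/L = 9.75 μg/L.
V₂ = C₁V₁/C₂ = 356 × 18.6 / 9.75 = 679 mL.
Diluent to add = V₂ − V₁ = 679 − 18.6 = 661 mL.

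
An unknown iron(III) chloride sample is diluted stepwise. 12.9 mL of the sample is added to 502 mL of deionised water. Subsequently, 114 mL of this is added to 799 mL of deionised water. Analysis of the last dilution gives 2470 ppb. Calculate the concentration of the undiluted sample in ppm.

Overall dilution factor = 39.91 × 8.009 = 320.
Original = 2470 ppb × 320 = 7.90 × 10⁵ ppb = 790 ppm.

790 ppm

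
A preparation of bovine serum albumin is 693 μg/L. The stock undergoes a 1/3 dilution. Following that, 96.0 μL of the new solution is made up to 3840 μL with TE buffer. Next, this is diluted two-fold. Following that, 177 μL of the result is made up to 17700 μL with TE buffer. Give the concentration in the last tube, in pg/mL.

28.9 pg/mL

Overall dilution factor = 3 × 40 × 2 × 100 = 2.40 × 10⁴.
693 μg/L / 2.40 × 10⁴ = 0.0289 μg/L = 28.9 pg/mL.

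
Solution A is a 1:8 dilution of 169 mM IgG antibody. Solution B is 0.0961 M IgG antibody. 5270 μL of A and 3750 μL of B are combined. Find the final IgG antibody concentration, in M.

C_A = 169 mM / 8 = 21.1 mM.
C_B = 0.0961 M = 96.1 mM.
C_mix = (C_A·V_A + C_B·V_B)/(V_A + V_B) = (21.1×5270 + 96.1×3750) / 9020 = 52.3 mM = 0.0523 M.

0.0523 M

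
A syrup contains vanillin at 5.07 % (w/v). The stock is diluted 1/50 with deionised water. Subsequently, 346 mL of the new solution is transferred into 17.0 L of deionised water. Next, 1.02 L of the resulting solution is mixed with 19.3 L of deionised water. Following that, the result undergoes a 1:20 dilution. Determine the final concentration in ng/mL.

Overall dilution factor = 50 × 50.13 × 19.92 × 20 = 9.99 × 10⁵.
5.07 % (w/v) / 9.99 × 10⁵ = 5.08 × 10⁻⁶ % (w/v) = 50.8 ng/mL.

50.8 ng/mL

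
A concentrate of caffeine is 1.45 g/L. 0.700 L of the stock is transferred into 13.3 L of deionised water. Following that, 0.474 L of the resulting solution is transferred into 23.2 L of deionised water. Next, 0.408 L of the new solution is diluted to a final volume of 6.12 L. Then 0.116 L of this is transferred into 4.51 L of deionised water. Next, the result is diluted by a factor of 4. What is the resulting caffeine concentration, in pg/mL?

607 pg/mL

Overall dilution factor = 20 × 49.95 × 15 × 39.88 × 4 = 2.39 × 10⁶.
1.45 g/L / 2.39 × 10⁶ = 6.07 × 10⁻⁷ g/L = 607 pg/mL.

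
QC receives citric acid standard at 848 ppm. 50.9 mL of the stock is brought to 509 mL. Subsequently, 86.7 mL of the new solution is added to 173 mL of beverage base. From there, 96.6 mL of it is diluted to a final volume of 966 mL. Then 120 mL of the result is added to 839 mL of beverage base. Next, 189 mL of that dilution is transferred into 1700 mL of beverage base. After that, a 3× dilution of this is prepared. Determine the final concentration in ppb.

11.8 ppb

Overall dilution factor = 10 × 2.995 × 10 × 7.992 × 9.995 × 3 = 7.18 × 10⁴.
848 ppm / 7.18 × 10⁴ = 0.0118 ppm = 11.8 ppb.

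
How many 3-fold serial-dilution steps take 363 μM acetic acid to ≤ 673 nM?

Need 3ⁿ ≥ 539, so n ≥ log(539)/log(3) = 5.73.
Minimum whole steps: n = 6.

6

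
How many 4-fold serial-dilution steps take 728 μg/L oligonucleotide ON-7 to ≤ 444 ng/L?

6

Need 4ⁿ ≥ 1640, so n ≥ log(1640)/log(4) = 5.34.
Minimum whole steps: n = 6.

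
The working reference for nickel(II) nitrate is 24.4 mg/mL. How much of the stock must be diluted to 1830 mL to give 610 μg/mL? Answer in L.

0.0457 L

610 μg/mL = 0.610 mg/mL.
V₁ = C₂V₂/C₁ = 0.610 × 1830 / 24.4 = 45.8 mL = 0.0457 L.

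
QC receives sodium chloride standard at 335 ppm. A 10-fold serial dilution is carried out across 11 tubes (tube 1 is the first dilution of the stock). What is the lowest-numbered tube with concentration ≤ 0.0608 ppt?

Tube n has concentration 335 ppm / 10ⁿ.
Need 10ⁿ ≥ 335 ppm / 0.0608 ppt = 5.51 × 10⁹, so n ≥ 9.74.
First such tube: n = 10.

tube 10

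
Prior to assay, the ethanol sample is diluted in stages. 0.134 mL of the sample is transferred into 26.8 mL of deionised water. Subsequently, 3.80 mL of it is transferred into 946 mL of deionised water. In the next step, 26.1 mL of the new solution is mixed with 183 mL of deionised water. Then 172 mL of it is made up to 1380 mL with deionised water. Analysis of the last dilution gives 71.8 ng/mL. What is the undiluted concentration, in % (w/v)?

23.2 % (w/v)

Overall dilution factor = 201 × 249.9 × 8.011 × 8.023 = 3.23 × 10⁶.
Original = 71.8 ng/mL × 3.23 × 10⁶ = 2.32 × 10⁸ ng/mL = 23.2 % (w/v).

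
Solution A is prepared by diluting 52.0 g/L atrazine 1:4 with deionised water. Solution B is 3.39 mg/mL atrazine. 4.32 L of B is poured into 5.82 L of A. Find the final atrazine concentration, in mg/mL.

8.91 mg/mL

C_A = 52.0 g/L / 4 = 13.0 g/L.
C_B = 3.39 mg/mL = 3.39 g/L.
C_mix = (C_A·V_A + C_B·V_B)/(V_A + V_B) = (13.0×5.82 + 3.39×4.32) / 10.14 = 8.91 g/L = 8.91 mg/mL.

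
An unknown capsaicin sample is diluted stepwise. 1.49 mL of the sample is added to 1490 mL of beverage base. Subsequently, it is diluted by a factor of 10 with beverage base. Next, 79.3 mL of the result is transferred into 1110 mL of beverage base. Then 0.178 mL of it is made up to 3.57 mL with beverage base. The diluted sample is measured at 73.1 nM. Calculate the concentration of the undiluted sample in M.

Overall dilution factor = 1001 × 10 × 15.00 × 20.06 = 3.01 × 10⁶.
Original = 73.1 nM × 3.01 × 10⁶ = 2.20 × 10⁸ nM = 0.220 M.

0.220 M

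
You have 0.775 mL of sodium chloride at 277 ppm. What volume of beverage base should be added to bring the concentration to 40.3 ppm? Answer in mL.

V₂ = C₁V₁/C₂ = 277 × 0.775 / 40.3 = 5.33 mL.
Diluent to add = V₂ − V₁ = 5.33 − 0.775 = 4.55 mL.

4.55 mL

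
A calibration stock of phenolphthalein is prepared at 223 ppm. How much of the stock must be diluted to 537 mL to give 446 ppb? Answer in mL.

1.07 mL

446 ppb = 0.446 ppm.
V₁ = C₂V₂/C₁ = 0.446 × 537 / 223 = 1.07 mL.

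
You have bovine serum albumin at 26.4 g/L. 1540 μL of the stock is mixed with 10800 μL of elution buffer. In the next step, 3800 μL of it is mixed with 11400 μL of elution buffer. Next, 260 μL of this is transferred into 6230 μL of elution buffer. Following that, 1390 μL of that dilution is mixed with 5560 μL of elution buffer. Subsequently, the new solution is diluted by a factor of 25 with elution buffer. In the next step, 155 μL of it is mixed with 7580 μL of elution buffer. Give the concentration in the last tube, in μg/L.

Overall dilution factor = 8.013 × 4 × 24.96 × 5 × 25 × 49.90 = 4.99 × 10⁶.
26.4 g/L / 4.99 × 10⁶ = 5.29 × 10⁻⁶ g/L = 5.29 μg/L.

5.29 μg/L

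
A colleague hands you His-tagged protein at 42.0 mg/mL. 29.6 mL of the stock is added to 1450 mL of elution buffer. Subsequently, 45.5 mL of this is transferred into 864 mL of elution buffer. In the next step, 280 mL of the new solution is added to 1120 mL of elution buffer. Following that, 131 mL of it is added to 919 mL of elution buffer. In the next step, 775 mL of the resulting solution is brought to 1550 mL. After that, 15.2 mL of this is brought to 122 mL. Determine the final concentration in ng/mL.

Overall dilution factor = 49.99 × 19.99 × 5 × 8.015 × 2 × 8.026 = 6.43 × 10⁵.
42.0 mg/mL / 6.43 × 10⁵ = 6.53 × 10⁻⁵ mg/mL = 65.3 ng/mL.

65.3 ng/mL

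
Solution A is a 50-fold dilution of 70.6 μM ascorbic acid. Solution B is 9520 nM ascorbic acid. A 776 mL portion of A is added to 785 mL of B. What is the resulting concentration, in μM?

5.49 μM

C_A = 70.6 μM / 50 = 1.41 μM.
C_B = 9520 nM = 9.52 μM.
C_mix = (C_A·V_A + C_B·V_B)/(V_A + V_B) = (1.41×776 + 9.52×785) / 1561 = 5.49 μM.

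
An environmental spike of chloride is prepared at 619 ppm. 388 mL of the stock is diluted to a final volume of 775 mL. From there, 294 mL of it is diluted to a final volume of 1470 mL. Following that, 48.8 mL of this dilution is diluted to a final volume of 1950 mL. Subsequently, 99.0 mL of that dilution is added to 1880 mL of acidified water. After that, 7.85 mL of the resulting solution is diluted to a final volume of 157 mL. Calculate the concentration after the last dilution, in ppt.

Overall dilution factor = 1.997 × 5 × 39.96 × 19.99 × 20 = 1.60 × 10⁵.
619 ppm / 1.60 × 10⁵ = 3.88 × 10⁻³ ppm = 3880 ppt.

3880 ppt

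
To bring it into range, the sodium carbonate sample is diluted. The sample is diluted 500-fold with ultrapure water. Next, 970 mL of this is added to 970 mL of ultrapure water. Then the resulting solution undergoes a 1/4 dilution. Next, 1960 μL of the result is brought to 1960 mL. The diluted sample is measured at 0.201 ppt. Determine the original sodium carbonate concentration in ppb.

804 ppb

Overall dilution factor = 500 × 2 × 4 × 1000 = 4.00 × 10⁶.
Original = 0.201 ppt × 4.00 × 10⁶ = 8.04 × 10⁵ ppt = 804 ppb.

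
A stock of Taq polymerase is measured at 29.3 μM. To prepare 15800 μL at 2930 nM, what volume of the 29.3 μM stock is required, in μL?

2930 nM = 2.93 μM.
V₁ = C₂V₂/C₁ = 2.93 × 15800 / 29.3 = 1580 μL.

1580 μL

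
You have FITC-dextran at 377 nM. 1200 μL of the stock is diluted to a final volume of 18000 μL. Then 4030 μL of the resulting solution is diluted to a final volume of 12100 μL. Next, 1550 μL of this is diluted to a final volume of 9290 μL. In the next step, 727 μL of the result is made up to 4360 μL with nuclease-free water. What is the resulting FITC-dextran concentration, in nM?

Overall dilution factor = 15 × 3.002 × 5.994 × 5.997 = 1619.
377 nM / 1619 = 0.233 nM.

0.233 nM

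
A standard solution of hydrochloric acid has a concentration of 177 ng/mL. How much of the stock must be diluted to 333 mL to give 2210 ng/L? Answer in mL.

4.16 mL

2210 ng/L = 2.21 ng/mL.
V₁ = C₂V₂/C₁ = 2.21 × 333 / 177 = 4.16 mL.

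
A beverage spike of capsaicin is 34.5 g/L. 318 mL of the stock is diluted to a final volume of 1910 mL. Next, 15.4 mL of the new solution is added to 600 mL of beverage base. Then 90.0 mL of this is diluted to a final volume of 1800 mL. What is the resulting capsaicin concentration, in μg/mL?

7.19 μg/mL

Overall dilution factor = 6.006 × 39.96 × 20 = 4800.
34.5 g/L / 4800 = 7.19 × 10⁻³ g/L = 7.19 μg/mL.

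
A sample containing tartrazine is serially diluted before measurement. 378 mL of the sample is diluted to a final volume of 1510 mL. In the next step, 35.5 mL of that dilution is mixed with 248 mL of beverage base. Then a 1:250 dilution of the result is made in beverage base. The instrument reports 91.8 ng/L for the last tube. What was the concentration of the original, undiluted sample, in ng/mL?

732 ng/mL

Overall dilution factor = 3.995 × 7.986 × 250 = 7975.
Original = 91.8 ng/L × 7975 = 7.32 × 10⁵ ng/L = 732 ng/mL.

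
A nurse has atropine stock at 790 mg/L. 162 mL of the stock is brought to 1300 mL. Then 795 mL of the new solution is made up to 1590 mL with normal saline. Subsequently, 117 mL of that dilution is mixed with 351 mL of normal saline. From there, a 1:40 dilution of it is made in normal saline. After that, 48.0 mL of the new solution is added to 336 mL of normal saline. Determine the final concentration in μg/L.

Overall dilution factor = 8.025 × 2 × 4 × 40 × 8 = 2.05 × 10⁴.
790 mg/L / 2.05 × 10⁴ = 0.0385 mg/L = 38.5 μg/L.

38.5 μg/L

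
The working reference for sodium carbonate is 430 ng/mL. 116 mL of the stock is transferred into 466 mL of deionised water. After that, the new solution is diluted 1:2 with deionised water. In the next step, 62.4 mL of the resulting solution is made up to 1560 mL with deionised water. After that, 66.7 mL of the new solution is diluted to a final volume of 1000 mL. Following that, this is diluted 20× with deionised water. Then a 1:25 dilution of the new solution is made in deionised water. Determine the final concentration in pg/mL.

Overall dilution factor = 5.017 × 2 × 25 × 14.99 × 20 × 25 = 1.88 × 10⁶.
430 ng/mL / 1.88 × 10⁶ = 2.29 × 10⁻⁴ ng/mL = 0.229 pg/mL.

0.229 pg/mL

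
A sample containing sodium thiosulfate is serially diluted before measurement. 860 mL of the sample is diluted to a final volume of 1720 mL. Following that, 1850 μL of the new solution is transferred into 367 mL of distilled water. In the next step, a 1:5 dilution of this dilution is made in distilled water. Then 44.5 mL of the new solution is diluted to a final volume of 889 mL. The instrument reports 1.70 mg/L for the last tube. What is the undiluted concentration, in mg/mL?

Overall dilution factor = 2 × 199.4 × 5 × 19.98 = 3.98 × 10⁴.
Original = 1.70 mg/L × 3.98 × 10⁴ = 6.77 × 10⁴ mg/L = 67.7 mg/mL.

67.7 mg/mL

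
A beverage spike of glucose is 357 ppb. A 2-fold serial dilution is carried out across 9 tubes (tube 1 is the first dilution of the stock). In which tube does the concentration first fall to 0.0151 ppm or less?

Tube n has concentration 357 ppb / 2ⁿ.
Need 2ⁿ ≥ 357 ppb / 0.0151 ppm = 23.6, so n ≥ 4.56.
First such tube: n = 5.

tube 5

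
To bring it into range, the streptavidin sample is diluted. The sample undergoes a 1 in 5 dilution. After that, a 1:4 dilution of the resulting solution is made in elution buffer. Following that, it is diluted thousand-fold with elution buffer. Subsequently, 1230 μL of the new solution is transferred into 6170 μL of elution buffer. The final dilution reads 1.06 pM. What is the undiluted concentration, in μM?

Overall dilution factor = 5 × 4 × 1000 × 6.016 = 1.20 × 10⁵.
Original = 1.06 pM × 1.20 × 10⁵ = 1.28 × 10⁵ pM = 0.128 μM.

0.128 μM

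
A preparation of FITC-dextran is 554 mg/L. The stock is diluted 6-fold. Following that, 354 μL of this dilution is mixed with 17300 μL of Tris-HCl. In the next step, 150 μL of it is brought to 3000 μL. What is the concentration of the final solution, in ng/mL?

Overall dilution factor = 6 × 49.87 × 20 = 5984.
554 mg/L / 5984 = 0.0926 mg/L = 92.6 ng/mL.

92.6 ng/mL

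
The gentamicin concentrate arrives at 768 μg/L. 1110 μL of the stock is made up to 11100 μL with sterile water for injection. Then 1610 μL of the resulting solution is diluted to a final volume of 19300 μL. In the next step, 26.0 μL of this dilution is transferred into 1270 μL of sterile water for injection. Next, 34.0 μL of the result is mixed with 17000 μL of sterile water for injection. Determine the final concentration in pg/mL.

0.257 pg/mL

Overall dilution factor = 10 × 11.99 × 49.85 × 501 = 2.99 × 10⁶.
768 μg/L / 2.99 × 10⁶ = 2.57 × 10⁻⁴ μg/L = 0.257 pg/mL.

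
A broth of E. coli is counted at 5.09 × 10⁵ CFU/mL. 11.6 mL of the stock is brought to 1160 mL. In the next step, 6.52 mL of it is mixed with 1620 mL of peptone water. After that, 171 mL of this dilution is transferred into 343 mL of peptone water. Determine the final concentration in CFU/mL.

6.79 CFU/mL

Overall dilution factor = 100 × 249.5 × 3.006 = 7.50 × 10⁴.
5.09 × 10⁵ CFU/mL / 7.50 × 10⁴ = 6.79 CFU/mL.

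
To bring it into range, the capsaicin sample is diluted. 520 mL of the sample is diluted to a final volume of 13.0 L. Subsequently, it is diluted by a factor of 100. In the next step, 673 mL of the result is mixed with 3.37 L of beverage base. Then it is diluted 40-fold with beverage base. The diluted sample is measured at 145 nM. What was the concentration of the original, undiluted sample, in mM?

87.1 mM

Overall dilution factor = 25 × 100 × 6.007 × 40 = 6.01 × 10⁵.
Original = 145 nM × 6.01 × 10⁵ = 8.71 × 10⁷ nM = 87.1 mM.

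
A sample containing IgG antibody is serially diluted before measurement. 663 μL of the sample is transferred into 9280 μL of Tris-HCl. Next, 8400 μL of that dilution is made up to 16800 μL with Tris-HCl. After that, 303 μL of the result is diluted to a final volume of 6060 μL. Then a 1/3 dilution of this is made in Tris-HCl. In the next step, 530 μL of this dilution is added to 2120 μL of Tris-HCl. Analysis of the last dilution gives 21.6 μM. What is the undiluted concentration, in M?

Overall dilution factor = 15.00 × 2 × 20 × 3 × 5 = 8998.
Original = 21.6 μM × 8998 = 1.94 × 10⁵ μM = 0.194 M.

0.194 M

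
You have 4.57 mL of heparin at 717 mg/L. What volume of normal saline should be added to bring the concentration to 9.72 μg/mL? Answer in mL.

9.72 μg/mL = 9.72 mg/L.
V₂ = C₁V₁/C₂ = 717 × 4.57 / 9.72 = 337 mL.
Diluent to add = V₂ − V₁ = 337 − 4.57 = 333 mL.

333 mL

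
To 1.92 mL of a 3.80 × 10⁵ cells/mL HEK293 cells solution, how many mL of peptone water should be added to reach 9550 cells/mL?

74.5 mL

V₂ = C₁V₁/C₂ = 3.80 × 10⁵ × 1.92 / 9550 = 76.4 mL.
Diluent to add = V₂ − V₁ = 76.4 − 1.92 = 74.5 mL.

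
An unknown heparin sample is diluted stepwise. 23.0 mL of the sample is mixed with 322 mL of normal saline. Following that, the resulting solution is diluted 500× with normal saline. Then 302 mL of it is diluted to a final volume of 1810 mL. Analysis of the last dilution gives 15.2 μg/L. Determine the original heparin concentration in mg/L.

683 mg/L

Overall dilution factor = 15 × 500 × 5.993 = 4.50 × 10⁴.
Original = 15.2 μg/L × 4.50 × 10⁴ = 6.83 × 10⁵ μg/L = 683 mg/L.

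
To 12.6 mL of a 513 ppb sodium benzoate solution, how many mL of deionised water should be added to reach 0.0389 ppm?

154 mL

0.0389 ppm = 38.9 ppb.
V₂ = C₁V₁/C₂ = 513 × 12.6 / 38.9 = 166 mL.
Diluent to add = V₂ − V₁ = 166 − 12.6 = 154 mL.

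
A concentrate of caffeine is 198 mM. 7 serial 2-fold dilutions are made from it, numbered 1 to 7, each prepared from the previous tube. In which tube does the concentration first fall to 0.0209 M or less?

tube 4

Tube n has concentration 198 mM / 2ⁿ.
Need 2ⁿ ≥ 198 mM / 0.0209 M = 9.47, so n ≥ 3.24.
First such tube: n = 4.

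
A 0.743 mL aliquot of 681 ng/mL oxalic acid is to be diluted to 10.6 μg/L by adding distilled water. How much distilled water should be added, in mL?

10.6 μg/L = 10.6 ng/mL.
V₂ = C₁V₁/C₂ = 681 × 0.743 / 10.6 = 47.7 mL.
Diluent to add = V₂ − V₁ = 47.7 − 0.743 = 47.0 mL.

47.0 mL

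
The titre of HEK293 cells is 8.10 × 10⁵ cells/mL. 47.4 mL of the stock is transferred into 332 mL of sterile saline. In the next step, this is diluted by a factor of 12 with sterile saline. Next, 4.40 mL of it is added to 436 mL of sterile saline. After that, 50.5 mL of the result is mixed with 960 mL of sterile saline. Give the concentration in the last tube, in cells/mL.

4.21 cells/mL

Overall dilution factor = 8.004 × 12 × 100.1 × 20.01 = 1.92 × 10⁵.
8.10 × 10⁵ cells/mL / 1.92 × 10⁵ = 4.21 cells/mL.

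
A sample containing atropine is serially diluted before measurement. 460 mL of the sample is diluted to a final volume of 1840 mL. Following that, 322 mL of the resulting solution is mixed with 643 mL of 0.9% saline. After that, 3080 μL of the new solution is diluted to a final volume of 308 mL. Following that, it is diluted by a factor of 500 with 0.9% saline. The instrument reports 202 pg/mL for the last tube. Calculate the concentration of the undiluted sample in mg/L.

121 mg/L

Overall dilution factor = 4 × 2.997 × 100 × 500 = 5.99 × 10⁵.
Original = 202 pg/mL × 5.99 × 10⁵ = 1.21 × 10⁸ pg/mL = 121 mg/L.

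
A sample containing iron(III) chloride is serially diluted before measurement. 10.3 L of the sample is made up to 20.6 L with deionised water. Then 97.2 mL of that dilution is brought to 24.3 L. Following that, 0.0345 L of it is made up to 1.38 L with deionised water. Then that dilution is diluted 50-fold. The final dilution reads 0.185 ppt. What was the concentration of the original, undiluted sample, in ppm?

Overall dilution factor = 2 × 250 × 40 × 50 = 1.00 × 10⁶.
Original = 0.185 ppt × 1.00 × 10⁶ = 1.85 × 10⁵ ppt = 0.185 ppm.

0.185 ppm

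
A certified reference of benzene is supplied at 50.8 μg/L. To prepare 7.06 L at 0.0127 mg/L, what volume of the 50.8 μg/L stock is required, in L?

1.77 L

0.0127 mg/L = 12.7 μg/L.
V₁ = C₂V₂/C₁ = 12.7 × 7.06 / 50.8 = 1.77 L.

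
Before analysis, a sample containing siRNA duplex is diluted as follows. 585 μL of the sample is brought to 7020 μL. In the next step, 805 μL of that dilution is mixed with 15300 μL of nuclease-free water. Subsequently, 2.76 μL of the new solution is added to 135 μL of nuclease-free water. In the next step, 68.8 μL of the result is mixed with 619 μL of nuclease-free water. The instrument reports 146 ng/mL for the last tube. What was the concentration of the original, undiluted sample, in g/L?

Overall dilution factor = 12 × 20.01 × 49.91 × 9.997 = 1.20 × 10⁵.
Original = 146 ng/mL × 1.20 × 10⁵ = 1.75 × 10⁷ ng/mL = 17.5 g/L.

17.5 g/L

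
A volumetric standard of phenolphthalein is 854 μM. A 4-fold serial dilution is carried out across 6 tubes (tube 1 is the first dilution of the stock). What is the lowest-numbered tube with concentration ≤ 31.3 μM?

Tube n has concentration 854 μM / 4ⁿ.
Need 4ⁿ ≥ 854 μM / 31.3 μM = 27.3, so n ≥ 2.39.
First such tube: n = 3.

tube 3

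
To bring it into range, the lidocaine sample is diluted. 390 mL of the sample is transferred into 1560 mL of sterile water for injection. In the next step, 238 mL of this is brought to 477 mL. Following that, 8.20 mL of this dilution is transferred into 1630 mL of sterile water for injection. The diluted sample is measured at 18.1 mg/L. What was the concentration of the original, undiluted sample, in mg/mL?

36.2 mg/mL

Overall dilution factor = 5 × 2.004 × 199.8 = 2002.
Original = 18.1 mg/L × 2002 = 3.62 × 10⁴ mg/L = 36.2 mg/mL.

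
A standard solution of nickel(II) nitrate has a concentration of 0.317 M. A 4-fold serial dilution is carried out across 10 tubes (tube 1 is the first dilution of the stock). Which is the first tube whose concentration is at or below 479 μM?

tube 5

Tube n has concentration 0.317 M / 4ⁿ.
Need 4ⁿ ≥ 0.317 M / 479 μM = 662, so n ≥ 4.69.
First such tube: n = 5.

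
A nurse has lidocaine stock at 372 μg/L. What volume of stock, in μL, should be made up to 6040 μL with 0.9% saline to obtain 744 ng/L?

744 ng/L = 0.744 μg/L.
V₁ = C₂V₂/C₁ = 0.744 × 6040 / 372 = 12.1 μL.

12.1 μL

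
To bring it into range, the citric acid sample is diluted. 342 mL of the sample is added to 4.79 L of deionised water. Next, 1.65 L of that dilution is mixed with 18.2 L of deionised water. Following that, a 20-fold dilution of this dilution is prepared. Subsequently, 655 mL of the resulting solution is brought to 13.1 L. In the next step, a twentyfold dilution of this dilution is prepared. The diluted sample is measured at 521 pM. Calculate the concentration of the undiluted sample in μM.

Overall dilution factor = 15.01 × 12.03 × 20 × 20 × 20 = 1.44 × 10⁶.
Original = 521 pM × 1.44 × 10⁶ = 7.52 × 10⁸ pM = 752 μM.

752 μM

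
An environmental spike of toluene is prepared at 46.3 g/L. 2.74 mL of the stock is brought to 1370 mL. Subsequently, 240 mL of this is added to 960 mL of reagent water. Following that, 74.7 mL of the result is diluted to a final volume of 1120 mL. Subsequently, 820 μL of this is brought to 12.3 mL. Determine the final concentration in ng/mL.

82.3 ng/mL

Overall dilution factor = 500 × 5 × 14.99 × 15 = 5.62 × 10⁵.
46.3 g/L / 5.62 × 10⁵ = 8.23 × 10⁻⁵ g/L = 82.3 ng/mL.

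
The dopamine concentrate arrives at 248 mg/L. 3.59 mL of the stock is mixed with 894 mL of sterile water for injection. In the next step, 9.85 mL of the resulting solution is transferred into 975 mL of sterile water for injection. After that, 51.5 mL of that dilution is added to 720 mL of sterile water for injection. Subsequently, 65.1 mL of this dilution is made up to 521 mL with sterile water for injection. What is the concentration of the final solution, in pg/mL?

82.7 pg/mL

Overall dilution factor = 250.0 × 99.98 × 14.98 × 8.003 = 3.00 × 10⁶.
248 mg/L / 3.00 × 10⁶ = 8.27 × 10⁻⁵ mg/L = 82.7 pg/mL.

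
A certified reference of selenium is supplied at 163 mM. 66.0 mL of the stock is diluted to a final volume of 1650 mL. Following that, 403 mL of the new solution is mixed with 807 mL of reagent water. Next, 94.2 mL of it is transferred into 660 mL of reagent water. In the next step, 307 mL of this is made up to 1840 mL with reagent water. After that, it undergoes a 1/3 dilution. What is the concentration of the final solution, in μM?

15.1 μM

Overall dilution factor = 25 × 3.002 × 8.006 × 5.993 × 3 = 1.08 × 10⁴.
163 mM / 1.08 × 10⁴ = 0.0151 mM = 15.1 μM.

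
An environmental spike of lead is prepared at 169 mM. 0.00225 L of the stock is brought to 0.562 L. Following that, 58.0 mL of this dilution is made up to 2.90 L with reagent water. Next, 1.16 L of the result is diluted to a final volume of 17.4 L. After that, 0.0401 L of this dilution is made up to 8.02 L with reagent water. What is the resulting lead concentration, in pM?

4510 pM

Overall dilution factor = 249.8 × 50 × 15 × 200 = 3.75 × 10⁷.
169 mM / 3.75 × 10⁷ = 4.51 × 10⁻⁶ mM = 4510 pM.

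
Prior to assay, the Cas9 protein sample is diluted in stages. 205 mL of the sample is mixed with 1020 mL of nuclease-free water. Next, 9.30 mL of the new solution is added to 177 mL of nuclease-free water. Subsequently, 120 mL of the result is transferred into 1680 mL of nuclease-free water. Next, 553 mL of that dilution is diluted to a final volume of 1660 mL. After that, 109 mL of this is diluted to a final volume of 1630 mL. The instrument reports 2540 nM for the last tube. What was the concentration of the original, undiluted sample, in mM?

205 mM

Overall dilution factor = 5.976 × 20.03 × 15 × 3.002 × 14.95 = 8.06 × 10⁴.
Original = 2540 nM × 8.06 × 10⁴ = 2.05 × 10⁸ nM = 205 mM.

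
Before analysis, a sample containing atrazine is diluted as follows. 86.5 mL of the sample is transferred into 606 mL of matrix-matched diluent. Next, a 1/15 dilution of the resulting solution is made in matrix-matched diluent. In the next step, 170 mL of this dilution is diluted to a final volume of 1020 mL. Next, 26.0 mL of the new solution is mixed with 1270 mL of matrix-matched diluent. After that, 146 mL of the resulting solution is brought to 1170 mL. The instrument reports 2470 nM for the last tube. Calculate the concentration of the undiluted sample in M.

0.711 M

Overall dilution factor = 8.006 × 15 × 6 × 49.85 × 8.014 = 2.88 × 10⁵.
Original = 2470 nM × 2.88 × 10⁵ = 7.11 × 10⁸ nM = 0.711 M.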